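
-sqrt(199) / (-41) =sqrt(199) / 41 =0.34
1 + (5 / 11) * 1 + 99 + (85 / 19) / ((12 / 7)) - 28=75.06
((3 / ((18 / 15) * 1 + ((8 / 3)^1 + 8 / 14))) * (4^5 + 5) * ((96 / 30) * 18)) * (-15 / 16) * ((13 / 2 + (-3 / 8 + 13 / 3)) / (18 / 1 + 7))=-146444193 / 9320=-15712.90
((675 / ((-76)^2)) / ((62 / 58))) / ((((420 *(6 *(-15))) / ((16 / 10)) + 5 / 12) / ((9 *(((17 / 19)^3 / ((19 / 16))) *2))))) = -4154629320 / 82691086611389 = -0.00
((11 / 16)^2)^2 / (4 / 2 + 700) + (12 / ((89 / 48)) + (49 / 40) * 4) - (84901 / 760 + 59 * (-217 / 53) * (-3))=-17009060759083261 / 20616100577280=-825.04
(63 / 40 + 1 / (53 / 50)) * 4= 5339 / 530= 10.07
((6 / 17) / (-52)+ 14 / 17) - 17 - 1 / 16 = -57445 / 3536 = -16.25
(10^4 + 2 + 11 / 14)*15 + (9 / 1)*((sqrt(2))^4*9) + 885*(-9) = 1993611 / 14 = 142400.79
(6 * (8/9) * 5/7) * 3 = 80/7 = 11.43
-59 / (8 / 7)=-51.62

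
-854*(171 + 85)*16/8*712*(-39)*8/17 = 97132019712/17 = 5713648218.35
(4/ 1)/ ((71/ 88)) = 352/ 71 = 4.96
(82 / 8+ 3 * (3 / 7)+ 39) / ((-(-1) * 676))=1415 / 18928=0.07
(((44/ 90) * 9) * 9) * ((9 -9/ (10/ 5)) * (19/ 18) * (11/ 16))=20691/ 160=129.32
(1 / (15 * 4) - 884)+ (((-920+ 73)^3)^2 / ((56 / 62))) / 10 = 4905523612662029693 / 120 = 40879363438850247.44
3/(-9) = -1/3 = -0.33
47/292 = 0.16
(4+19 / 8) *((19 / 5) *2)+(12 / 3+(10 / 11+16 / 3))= 38737 / 660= 58.69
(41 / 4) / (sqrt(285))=41 *sqrt(285) / 1140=0.61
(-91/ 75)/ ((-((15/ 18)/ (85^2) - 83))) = -52598/ 3598045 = -0.01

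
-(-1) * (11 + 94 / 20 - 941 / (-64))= 9729 / 320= 30.40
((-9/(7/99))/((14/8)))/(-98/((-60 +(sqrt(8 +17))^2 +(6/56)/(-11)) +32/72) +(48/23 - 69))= 872683020/768816517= 1.14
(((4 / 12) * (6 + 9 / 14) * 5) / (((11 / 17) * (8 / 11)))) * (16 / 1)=2635 / 7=376.43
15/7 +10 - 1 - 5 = 43/7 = 6.14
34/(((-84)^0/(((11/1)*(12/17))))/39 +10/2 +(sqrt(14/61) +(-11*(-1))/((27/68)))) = 2311378599816/2223001601995 - 8109582624*sqrt(854)/15561011213965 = 1.02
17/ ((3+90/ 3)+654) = 17/ 687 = 0.02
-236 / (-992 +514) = 118 / 239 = 0.49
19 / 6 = 3.17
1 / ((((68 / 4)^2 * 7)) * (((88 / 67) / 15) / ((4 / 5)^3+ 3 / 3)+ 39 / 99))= 59697 / 54568691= 0.00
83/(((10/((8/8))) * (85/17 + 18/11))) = 913/730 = 1.25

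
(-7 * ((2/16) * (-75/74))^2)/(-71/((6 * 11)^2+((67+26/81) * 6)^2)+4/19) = -11419787728125/21355612288352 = -0.53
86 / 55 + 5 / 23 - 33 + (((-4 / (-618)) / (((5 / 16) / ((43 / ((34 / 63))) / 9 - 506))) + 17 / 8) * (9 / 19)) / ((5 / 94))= -87530546127 / 841705700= -103.99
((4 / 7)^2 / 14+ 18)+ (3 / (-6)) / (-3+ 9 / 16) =243842 / 13377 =18.23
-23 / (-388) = 23 / 388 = 0.06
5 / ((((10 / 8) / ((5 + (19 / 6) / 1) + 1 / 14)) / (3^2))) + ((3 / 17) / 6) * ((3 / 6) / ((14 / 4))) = 70585 / 238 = 296.58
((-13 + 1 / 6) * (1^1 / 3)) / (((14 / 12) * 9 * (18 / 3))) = -11 / 162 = -0.07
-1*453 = -453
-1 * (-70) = 70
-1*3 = -3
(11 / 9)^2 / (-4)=-121 / 324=-0.37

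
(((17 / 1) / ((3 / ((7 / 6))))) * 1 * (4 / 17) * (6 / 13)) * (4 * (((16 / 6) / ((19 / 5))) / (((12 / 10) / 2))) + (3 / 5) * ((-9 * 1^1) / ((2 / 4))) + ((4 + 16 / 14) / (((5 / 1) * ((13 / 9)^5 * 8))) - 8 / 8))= -63120733334 / 12380765085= -5.10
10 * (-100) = -1000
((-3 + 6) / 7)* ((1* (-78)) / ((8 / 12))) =-351 / 7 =-50.14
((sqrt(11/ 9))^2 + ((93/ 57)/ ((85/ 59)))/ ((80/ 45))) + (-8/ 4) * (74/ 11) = -29662601/ 2558160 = -11.60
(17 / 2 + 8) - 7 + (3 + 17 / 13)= 359 / 26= 13.81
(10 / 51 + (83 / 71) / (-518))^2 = 0.04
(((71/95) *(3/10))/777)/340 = 71/83657000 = 0.00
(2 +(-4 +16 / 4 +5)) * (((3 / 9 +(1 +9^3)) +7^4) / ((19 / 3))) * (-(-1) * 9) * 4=2367288 / 19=124594.11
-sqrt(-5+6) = -1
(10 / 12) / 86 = 5 / 516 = 0.01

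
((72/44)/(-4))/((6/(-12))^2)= -18/11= -1.64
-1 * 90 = -90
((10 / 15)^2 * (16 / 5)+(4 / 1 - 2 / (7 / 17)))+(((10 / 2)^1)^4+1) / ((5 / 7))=276244 / 315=876.97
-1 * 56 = -56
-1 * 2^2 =-4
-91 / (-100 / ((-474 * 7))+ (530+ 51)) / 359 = -150969 / 346050511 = -0.00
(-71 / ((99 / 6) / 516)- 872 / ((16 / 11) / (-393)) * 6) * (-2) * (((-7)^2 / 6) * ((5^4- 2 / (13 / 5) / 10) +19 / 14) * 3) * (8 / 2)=-24774854525134 / 143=-173250730944.99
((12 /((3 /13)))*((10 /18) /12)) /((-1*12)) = -65 /324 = -0.20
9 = 9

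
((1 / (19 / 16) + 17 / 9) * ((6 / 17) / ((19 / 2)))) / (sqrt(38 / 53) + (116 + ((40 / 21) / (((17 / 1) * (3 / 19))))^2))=148781741030003592 / 170830882459706135965-24095424588354 * sqrt(2014) / 170830882459706135965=0.00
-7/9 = -0.78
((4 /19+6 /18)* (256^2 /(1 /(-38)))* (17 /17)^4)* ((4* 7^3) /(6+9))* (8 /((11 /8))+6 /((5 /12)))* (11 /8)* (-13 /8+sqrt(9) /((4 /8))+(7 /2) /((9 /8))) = -52208270901248 /2025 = -25781862173.46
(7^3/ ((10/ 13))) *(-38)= -84721/ 5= -16944.20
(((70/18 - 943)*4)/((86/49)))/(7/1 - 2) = -828296/1935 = -428.06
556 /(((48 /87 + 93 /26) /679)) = 284653096 /3113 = 91440.12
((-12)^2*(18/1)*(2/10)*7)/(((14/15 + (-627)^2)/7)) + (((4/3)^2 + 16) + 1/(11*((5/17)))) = 52983991277/2918989755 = 18.15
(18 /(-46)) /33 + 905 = 228962 /253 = 904.99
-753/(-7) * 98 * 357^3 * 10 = 4796535468060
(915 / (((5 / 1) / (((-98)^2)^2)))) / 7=2411333904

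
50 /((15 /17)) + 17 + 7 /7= 224 /3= 74.67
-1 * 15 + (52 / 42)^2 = -5939 / 441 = -13.47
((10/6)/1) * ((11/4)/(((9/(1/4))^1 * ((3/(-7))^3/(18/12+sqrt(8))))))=-7.00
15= 15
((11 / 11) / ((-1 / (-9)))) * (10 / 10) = 9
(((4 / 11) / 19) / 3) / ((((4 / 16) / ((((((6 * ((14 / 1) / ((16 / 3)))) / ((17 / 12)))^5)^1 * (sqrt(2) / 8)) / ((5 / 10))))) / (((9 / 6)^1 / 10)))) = 241162079949 * sqrt(2) / 1483750565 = 229.86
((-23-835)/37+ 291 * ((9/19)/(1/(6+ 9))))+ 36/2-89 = 1387330/703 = 1973.44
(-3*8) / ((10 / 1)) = -12 / 5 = -2.40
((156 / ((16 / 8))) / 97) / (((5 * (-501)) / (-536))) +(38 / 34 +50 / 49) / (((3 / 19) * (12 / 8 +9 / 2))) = 2949746189 / 1214439030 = 2.43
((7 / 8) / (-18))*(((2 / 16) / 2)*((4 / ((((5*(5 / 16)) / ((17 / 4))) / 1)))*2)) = -119 / 1800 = -0.07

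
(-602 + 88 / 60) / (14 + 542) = -2252 / 2085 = -1.08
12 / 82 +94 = 94.15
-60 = -60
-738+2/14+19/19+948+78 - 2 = 2010/7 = 287.14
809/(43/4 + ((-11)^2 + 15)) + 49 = 31999/587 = 54.51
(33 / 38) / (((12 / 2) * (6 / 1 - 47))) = -11 / 3116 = -0.00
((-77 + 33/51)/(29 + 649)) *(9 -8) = -649/5763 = -0.11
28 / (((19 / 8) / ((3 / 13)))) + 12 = 14.72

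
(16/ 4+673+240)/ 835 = 917/ 835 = 1.10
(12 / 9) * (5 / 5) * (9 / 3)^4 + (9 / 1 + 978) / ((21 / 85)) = 4103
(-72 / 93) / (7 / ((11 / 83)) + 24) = -264 / 26195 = -0.01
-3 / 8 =-0.38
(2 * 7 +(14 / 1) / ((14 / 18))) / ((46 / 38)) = 608 / 23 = 26.43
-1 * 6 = -6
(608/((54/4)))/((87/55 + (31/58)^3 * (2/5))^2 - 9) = -7.15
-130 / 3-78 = -364 / 3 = -121.33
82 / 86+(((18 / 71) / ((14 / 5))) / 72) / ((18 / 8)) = 367001 / 384678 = 0.95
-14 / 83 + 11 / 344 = -3903 / 28552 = -0.14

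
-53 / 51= -1.04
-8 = -8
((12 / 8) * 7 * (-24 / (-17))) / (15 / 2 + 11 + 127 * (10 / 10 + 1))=504 / 9265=0.05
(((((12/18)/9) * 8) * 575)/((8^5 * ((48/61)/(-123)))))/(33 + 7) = -287615/7077888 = -0.04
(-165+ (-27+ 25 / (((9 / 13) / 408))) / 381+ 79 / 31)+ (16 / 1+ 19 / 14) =-52828207 / 496062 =-106.50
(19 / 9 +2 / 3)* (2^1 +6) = 200 / 9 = 22.22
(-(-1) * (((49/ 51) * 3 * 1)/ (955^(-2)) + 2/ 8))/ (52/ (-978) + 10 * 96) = 87412132413/ 31920152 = 2738.46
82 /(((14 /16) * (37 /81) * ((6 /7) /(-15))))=-132840 /37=-3590.27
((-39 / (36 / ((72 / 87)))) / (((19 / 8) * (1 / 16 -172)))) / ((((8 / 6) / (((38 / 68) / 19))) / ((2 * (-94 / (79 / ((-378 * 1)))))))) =4223232 / 96939083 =0.04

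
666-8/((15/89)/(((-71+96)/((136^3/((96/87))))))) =569337647/854862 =666.00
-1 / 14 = -0.07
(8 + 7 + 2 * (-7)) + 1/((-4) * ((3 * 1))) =11/12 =0.92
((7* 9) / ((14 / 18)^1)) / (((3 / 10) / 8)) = 2160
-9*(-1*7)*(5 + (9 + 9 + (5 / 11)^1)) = 16254 / 11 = 1477.64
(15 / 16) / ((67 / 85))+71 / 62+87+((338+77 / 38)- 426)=2122063 / 631408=3.36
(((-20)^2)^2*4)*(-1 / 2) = -320000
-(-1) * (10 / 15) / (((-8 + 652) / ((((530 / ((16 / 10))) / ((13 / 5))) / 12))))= 6625 / 602784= 0.01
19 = 19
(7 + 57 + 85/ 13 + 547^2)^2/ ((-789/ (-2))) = 10091355281304/ 44447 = 227042438.89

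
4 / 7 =0.57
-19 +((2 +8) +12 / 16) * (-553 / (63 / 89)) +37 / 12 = -151453 / 18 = -8414.06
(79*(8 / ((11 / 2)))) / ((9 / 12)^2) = 20224 / 99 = 204.28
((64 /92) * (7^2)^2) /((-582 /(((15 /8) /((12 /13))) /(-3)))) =156065 /80316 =1.94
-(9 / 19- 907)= 17224 / 19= 906.53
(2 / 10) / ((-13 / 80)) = -16 / 13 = -1.23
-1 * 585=-585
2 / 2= 1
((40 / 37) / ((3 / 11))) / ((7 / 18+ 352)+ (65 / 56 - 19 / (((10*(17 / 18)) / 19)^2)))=534072000 / 37273937233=0.01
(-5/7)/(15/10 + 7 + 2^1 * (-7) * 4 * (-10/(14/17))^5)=-3430/70992890817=-0.00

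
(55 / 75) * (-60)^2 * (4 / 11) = 960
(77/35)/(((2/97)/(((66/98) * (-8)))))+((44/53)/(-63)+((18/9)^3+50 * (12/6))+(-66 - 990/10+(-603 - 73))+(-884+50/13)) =-3324169579/1519245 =-2188.04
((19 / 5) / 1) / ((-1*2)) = -19 / 10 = -1.90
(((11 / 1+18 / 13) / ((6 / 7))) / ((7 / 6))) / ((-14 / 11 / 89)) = -22517 / 26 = -866.04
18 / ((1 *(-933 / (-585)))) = 3510 / 311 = 11.29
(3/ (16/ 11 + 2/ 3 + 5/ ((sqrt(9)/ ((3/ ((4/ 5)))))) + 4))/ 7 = 396/ 11431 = 0.03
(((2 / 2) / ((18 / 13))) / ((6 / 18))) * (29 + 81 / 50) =19903 / 300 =66.34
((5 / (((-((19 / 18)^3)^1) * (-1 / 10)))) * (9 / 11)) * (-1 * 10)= -26244000 / 75449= -347.84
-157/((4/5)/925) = -726125/4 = -181531.25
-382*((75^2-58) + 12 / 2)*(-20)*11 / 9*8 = 3746839360 / 9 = 416315484.44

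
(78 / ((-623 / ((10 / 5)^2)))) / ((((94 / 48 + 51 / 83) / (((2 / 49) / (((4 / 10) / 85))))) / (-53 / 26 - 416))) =4416813792 / 6258035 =705.78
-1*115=-115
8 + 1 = 9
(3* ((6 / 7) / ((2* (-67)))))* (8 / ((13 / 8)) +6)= -1278 / 6097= -0.21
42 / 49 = 6 / 7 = 0.86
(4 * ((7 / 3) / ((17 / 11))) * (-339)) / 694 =-17402 / 5899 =-2.95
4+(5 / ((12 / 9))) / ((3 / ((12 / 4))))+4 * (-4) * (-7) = 479 / 4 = 119.75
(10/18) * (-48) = -80/3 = -26.67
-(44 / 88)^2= -1 / 4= -0.25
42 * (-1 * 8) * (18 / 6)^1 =-1008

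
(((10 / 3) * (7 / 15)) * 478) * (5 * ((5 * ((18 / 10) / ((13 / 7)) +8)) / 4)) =4876795 / 117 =41682.01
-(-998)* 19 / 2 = 9481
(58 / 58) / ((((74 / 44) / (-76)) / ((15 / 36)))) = -2090 / 111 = -18.83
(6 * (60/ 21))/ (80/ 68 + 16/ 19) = 9690/ 1141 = 8.49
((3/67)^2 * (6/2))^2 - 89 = -1793449040/20151121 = -89.00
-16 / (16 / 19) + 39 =20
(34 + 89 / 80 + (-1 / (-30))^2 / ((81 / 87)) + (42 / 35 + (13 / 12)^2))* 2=1821883 / 24300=74.97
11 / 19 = 0.58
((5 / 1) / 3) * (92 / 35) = 92 / 21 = 4.38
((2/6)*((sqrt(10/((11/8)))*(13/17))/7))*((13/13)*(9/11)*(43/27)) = 2236*sqrt(55)/129591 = 0.13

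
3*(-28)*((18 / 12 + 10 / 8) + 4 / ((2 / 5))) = -1071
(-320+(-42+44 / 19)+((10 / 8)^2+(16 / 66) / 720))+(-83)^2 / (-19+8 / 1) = -444394873 / 451440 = -984.39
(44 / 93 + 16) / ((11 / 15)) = 7660 / 341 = 22.46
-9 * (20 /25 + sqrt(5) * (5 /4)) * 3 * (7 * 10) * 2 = -4725 * sqrt(5)- 3024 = -13589.42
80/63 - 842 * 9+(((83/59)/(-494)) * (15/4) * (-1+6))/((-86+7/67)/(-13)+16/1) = -12041700934331/1589299992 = -7576.73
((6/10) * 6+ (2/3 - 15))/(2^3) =-161/120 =-1.34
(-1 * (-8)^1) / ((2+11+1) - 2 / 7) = 7 / 12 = 0.58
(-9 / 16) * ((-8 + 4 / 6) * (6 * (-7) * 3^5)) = -168399 / 4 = -42099.75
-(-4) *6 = 24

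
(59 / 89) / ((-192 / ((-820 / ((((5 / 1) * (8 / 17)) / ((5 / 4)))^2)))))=3495455 / 4374528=0.80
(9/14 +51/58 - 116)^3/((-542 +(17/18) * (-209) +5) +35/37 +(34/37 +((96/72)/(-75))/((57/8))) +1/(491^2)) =2871470676372681691282950/1402050126128533683641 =2048.05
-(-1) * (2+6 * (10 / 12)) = 7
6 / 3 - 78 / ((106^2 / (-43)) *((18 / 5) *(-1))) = 64621 / 33708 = 1.92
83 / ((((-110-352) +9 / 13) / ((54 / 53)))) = -19422 / 105947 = -0.18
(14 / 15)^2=196 / 225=0.87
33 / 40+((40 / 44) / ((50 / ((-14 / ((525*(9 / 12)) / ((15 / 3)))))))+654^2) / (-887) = -8454287591 / 17562600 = -481.38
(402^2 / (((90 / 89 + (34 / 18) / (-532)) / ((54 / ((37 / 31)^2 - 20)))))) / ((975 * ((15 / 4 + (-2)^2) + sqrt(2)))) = -147711338134045056 / 2314359094987225 + 19059527501167104 * sqrt(2) / 2314359094987225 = -52.18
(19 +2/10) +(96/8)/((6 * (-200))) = 1919/100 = 19.19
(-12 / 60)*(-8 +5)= 3 / 5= 0.60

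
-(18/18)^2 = -1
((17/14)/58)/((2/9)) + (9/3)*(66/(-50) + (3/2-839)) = -102164451/40600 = -2516.37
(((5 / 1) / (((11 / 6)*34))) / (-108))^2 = 25 / 45319824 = 0.00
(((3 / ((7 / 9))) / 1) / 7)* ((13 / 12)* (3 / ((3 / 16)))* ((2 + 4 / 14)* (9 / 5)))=67392 / 1715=39.30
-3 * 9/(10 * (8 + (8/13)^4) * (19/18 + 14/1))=-0.02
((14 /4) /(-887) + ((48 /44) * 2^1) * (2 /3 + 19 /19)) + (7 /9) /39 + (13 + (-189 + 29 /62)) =-18247786910 /106165917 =-171.88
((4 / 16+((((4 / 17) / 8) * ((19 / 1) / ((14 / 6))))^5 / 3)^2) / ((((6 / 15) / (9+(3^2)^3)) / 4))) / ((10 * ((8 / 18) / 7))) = 484148482185046000371397857 / 166610177173741710424064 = 2905.88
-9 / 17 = -0.53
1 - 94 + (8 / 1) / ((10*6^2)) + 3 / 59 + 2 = -241411 / 2655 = -90.93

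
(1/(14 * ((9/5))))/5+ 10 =1261/126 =10.01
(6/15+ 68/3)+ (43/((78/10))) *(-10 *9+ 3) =-89027/195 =-456.55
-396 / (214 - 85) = -132 / 43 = -3.07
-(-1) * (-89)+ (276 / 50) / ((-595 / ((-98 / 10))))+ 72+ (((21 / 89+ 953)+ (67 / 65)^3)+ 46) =2043096801348 / 2077538125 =983.42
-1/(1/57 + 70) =-0.01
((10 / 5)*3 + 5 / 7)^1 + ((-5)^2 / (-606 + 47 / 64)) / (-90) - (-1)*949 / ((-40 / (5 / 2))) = -2053779083 / 39046896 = -52.60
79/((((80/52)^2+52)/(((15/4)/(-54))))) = -66755/661536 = -0.10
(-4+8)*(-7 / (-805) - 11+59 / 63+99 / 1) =2577632 / 7245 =355.78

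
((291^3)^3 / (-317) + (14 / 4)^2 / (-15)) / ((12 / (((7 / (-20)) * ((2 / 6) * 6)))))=6284723729549079009917351 / 2282400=2753559292652067564.81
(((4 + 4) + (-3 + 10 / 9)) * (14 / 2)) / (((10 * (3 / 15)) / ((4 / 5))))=154 / 9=17.11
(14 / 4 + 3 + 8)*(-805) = -23345 / 2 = -11672.50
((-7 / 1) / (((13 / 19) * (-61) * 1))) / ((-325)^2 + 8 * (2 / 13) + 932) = 133 / 84500677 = 0.00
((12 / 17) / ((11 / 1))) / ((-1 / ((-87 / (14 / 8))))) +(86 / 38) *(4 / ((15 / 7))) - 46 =-38.59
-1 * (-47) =47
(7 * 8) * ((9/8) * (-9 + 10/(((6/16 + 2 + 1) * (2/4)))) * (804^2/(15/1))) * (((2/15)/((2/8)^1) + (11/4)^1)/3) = -2055189892/225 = -9134177.30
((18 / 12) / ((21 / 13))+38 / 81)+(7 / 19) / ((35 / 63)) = 222017 / 107730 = 2.06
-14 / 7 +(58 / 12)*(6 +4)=139 / 3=46.33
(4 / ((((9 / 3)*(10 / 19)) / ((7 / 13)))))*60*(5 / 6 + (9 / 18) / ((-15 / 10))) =532 / 13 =40.92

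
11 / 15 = 0.73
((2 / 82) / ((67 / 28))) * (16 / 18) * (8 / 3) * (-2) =-0.05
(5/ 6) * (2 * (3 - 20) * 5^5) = -265625/ 3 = -88541.67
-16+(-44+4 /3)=-176 /3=-58.67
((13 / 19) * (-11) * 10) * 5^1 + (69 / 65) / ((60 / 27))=-9283201 / 24700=-375.84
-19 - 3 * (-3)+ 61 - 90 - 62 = -101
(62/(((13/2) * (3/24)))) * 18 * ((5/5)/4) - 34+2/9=36224/117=309.61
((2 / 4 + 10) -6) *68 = 306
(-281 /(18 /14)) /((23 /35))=-68845 /207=-332.58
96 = 96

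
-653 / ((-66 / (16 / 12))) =1306 / 99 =13.19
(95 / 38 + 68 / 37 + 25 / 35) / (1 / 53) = 138701 / 518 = 267.76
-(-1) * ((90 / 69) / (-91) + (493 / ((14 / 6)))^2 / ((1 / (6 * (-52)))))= -204061996218 / 14651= -13928195.77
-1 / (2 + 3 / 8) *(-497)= 3976 / 19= 209.26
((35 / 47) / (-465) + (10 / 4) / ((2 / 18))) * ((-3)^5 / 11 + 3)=-6883835 / 16027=-429.51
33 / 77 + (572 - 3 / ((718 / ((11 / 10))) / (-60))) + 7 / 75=107958041 / 188475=572.80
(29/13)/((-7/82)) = -2378/91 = -26.13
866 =866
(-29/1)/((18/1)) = -29/18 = -1.61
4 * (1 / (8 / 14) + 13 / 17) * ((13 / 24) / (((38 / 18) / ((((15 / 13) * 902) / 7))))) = 182655 / 476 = 383.73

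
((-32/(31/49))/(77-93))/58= 49/899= 0.05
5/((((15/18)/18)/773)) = 83484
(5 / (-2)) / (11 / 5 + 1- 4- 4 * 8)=25 / 328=0.08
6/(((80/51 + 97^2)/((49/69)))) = 4998/11038597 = 0.00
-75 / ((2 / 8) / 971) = -291300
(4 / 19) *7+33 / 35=2.42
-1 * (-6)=6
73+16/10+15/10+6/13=9953/130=76.56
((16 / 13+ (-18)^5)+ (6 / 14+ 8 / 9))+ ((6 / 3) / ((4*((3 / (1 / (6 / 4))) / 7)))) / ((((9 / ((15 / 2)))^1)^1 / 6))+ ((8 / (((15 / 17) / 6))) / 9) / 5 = -1889560.35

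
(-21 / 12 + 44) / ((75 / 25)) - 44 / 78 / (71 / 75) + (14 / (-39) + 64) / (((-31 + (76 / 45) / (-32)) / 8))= -360080167 / 123818604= -2.91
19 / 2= 9.50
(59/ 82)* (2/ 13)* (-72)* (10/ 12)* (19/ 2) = -33630/ 533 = -63.10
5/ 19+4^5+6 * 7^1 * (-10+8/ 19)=11817/ 19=621.95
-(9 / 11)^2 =-81 / 121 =-0.67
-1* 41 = -41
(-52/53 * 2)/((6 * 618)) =-26/49131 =-0.00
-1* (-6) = 6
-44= -44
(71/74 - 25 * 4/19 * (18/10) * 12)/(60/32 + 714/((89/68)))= -0.21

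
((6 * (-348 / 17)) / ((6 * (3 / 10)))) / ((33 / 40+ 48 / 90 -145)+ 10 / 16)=69600 / 145877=0.48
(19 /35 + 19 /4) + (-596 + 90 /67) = -5528233 /9380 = -589.36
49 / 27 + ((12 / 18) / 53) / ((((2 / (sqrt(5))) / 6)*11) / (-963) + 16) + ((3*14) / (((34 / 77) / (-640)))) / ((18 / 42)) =-36915258176988561709 / 259892414294193 + 21186*sqrt(5) / 566214410227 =-142040.54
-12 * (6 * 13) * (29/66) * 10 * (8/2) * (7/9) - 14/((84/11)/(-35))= -840245/66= -12730.98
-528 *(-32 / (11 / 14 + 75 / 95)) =4494336 / 419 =10726.34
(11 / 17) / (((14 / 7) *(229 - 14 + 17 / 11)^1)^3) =14641 / 1838079027648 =0.00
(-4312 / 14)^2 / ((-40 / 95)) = -225302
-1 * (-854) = 854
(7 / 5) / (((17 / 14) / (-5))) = -98 / 17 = -5.76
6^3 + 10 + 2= 228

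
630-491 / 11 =6439 / 11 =585.36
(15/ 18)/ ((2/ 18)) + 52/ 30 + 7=487/ 30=16.23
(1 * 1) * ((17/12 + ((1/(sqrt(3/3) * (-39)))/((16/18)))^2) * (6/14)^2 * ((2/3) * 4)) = 45995/66248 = 0.69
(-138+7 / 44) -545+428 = -11213 / 44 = -254.84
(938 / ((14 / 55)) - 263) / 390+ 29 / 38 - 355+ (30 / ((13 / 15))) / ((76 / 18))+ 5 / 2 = -65279 / 195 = -334.76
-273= -273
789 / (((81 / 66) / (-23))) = -133078 / 9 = -14786.44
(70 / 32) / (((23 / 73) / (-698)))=-4846.17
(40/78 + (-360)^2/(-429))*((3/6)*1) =-150.79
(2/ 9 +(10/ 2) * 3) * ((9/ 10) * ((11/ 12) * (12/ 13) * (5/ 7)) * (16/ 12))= 3014/ 273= 11.04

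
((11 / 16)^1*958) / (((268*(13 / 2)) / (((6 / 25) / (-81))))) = -5269 / 4703400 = -0.00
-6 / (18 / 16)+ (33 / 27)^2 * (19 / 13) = -3.15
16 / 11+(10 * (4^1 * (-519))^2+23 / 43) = 20385241421 / 473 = 43097761.99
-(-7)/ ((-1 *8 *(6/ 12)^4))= -14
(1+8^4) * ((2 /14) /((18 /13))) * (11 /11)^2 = 53261 /126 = 422.71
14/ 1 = 14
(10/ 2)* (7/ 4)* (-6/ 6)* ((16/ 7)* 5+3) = -505/ 4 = -126.25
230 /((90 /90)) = 230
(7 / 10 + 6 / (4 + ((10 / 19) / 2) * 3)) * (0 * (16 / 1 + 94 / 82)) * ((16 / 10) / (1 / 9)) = 0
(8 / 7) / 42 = 4 / 147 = 0.03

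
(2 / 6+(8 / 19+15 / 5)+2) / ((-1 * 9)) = -328 / 513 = -0.64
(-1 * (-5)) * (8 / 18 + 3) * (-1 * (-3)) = 155 / 3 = 51.67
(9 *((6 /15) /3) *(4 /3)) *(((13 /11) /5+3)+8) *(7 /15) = 11536 /1375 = 8.39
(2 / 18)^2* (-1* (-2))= 2 / 81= 0.02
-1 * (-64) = 64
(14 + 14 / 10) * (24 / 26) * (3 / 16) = 693 / 260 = 2.67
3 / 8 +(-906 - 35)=-7525 / 8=-940.62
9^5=59049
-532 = -532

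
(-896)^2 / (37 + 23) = 200704 / 15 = 13380.27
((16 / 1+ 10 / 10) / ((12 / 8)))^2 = 1156 / 9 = 128.44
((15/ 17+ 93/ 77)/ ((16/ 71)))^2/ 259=147403881/ 443791579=0.33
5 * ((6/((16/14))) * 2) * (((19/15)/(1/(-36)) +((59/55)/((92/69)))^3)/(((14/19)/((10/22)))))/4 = -27360203319/74961920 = -364.99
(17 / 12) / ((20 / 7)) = 119 / 240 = 0.50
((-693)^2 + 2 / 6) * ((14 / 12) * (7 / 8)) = 17649163 / 36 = 490254.53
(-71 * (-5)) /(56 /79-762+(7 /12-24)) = -0.45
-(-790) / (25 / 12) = 1896 / 5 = 379.20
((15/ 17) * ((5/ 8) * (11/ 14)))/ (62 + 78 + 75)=165/ 81872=0.00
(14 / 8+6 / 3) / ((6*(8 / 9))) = 45 / 64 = 0.70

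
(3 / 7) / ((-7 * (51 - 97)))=3 / 2254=0.00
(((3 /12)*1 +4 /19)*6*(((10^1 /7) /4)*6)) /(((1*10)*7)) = 45 /532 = 0.08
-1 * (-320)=320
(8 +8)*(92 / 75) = 19.63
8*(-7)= -56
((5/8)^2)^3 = 0.06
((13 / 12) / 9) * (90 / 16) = 65 / 96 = 0.68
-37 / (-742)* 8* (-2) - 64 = -24040 / 371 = -64.80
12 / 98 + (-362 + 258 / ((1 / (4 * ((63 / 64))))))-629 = 9799 / 392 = 25.00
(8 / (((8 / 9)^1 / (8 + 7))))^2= 18225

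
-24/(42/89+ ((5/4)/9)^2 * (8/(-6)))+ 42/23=-46131258/887777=-51.96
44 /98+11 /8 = 715 /392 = 1.82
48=48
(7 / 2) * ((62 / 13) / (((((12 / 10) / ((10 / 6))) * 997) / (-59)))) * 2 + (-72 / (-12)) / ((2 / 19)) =6328918 / 116649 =54.26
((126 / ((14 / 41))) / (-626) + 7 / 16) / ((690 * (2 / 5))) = -761 / 1382208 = -0.00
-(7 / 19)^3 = -343 / 6859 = -0.05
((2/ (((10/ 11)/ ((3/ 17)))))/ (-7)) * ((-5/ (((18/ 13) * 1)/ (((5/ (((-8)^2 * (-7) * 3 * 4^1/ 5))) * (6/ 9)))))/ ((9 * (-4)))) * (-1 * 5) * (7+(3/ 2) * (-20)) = 411125/ 207277056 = 0.00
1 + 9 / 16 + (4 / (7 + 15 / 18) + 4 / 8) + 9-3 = 6447 / 752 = 8.57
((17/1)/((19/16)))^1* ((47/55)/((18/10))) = 6.80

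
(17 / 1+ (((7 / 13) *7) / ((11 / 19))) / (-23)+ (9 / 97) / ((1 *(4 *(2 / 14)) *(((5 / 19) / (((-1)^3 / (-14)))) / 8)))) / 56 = 27228689 / 89329240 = 0.30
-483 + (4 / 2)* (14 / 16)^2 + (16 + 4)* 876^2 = 491105233 / 32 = 15347038.53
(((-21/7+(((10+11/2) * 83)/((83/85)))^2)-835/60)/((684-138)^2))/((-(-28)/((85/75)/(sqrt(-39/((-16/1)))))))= 22131314 * sqrt(39)/915588765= 0.15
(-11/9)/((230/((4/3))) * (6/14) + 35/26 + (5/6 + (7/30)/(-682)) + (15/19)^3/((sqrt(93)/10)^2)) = -46825158380/2936070513801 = -0.02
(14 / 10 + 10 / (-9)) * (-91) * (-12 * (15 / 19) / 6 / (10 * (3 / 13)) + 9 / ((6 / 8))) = -50869 / 171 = -297.48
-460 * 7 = -3220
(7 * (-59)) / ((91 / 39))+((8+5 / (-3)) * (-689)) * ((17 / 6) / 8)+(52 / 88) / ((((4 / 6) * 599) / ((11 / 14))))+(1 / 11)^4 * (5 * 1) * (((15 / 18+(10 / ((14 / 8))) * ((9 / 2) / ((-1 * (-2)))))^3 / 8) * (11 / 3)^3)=-181053818037583 / 105443819712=-1717.06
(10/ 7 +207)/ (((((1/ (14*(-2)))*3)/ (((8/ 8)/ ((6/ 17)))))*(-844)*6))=24803/ 22788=1.09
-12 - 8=-20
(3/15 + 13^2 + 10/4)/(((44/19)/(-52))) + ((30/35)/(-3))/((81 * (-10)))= -240464111/62370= -3855.45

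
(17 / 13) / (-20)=-17 / 260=-0.07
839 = 839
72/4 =18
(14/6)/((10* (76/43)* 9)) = 301/20520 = 0.01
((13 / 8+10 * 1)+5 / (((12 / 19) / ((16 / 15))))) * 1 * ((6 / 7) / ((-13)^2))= 1445 / 14196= 0.10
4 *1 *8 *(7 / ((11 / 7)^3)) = 76832 / 1331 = 57.73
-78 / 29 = -2.69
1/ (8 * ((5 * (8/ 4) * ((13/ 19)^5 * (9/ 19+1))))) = 47045881/ 831696320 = 0.06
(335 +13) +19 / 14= 4891 / 14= 349.36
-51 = -51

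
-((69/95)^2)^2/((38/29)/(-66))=21692434797/1547561875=14.02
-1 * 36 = -36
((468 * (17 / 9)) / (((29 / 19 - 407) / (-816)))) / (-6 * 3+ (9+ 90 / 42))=-499681 / 1926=-259.44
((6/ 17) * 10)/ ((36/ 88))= 440/ 51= 8.63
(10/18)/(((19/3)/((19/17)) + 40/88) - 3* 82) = -55/23748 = -0.00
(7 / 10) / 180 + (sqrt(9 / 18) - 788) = -1418393 / 1800 + sqrt(2) / 2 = -787.29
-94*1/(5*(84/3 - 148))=47/300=0.16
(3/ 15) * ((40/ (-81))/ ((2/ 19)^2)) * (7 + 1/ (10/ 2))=-2888/ 45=-64.18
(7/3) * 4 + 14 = 70/3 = 23.33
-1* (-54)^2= -2916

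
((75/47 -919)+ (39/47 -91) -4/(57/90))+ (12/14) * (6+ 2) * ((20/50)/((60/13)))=-158352828/156275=-1013.30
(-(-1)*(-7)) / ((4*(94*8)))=-7 / 3008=-0.00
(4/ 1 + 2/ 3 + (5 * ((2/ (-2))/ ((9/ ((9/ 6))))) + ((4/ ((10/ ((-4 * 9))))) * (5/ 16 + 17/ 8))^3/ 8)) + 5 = -129518653/ 24000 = -5396.61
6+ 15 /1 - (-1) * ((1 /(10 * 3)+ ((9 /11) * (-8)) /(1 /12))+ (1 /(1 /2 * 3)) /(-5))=-6341 /110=-57.65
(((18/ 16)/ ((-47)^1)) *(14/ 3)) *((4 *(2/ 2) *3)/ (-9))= 7/ 47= 0.15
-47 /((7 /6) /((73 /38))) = -77.39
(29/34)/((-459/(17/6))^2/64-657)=-232/67167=-0.00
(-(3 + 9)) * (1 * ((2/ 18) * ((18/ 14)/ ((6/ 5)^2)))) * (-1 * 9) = 75/ 7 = 10.71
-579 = -579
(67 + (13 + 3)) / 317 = 83 / 317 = 0.26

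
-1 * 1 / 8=-1 / 8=-0.12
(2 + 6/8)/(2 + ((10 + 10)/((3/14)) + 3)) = 0.03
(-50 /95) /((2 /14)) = -70 /19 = -3.68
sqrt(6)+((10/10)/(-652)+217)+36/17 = sqrt(6)+2428683/11084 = 221.57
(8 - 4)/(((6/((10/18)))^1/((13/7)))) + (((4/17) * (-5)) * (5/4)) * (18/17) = -47480/54621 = -0.87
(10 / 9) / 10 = 1 / 9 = 0.11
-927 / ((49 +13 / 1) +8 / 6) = -2781 / 190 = -14.64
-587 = -587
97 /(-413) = -97 /413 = -0.23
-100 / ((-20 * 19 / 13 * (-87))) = -65 / 1653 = -0.04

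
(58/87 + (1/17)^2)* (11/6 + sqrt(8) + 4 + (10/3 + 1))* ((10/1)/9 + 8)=79.34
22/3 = 7.33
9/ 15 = 0.60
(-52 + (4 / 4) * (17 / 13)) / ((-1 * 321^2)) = 659 / 1339533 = 0.00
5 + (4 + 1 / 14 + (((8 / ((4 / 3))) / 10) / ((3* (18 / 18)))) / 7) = 91 / 10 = 9.10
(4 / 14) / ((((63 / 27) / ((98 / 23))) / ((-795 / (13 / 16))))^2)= 81546393600 / 89401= 912141.85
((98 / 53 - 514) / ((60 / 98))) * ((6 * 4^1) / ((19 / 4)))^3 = -196124737536 / 1817635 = -107901.06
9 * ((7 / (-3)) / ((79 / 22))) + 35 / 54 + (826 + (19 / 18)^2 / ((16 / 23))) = 336803105 / 409536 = 822.40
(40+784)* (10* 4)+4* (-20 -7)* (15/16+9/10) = 655231/20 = 32761.55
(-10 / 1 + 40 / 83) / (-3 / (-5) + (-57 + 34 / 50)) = 19750 / 115619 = 0.17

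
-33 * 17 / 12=-187 / 4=-46.75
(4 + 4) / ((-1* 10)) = -4 / 5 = -0.80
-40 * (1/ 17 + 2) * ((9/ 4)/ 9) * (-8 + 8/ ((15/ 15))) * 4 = 0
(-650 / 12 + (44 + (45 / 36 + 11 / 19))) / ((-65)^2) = -1901 / 963300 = -0.00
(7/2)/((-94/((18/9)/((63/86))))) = -43/423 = -0.10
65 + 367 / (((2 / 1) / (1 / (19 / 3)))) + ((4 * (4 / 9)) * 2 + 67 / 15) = 174413 / 1710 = 102.00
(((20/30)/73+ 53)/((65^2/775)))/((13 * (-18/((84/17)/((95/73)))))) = -20398/129285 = -0.16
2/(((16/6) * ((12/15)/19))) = 285/16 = 17.81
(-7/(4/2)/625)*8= -28/625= -0.04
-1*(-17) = 17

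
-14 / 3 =-4.67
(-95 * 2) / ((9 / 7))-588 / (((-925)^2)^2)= -973685207036542 / 6588847265625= -147.78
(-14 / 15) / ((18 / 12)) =-28 / 45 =-0.62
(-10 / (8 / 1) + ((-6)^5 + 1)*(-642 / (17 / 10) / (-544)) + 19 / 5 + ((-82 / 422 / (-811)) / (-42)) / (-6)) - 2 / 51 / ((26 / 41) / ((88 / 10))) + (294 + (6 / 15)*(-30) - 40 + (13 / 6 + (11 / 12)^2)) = -1854281047621731 / 360024894320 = -5150.42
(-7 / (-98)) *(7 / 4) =1 / 8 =0.12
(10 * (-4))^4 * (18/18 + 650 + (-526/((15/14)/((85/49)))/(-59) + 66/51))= 35950845440000/21063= 1706824547.31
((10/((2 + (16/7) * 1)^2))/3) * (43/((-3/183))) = -476.03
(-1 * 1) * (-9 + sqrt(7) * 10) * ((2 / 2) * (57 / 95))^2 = 81 / 25- 18 * sqrt(7) / 5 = -6.28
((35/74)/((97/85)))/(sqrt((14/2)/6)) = 425 * sqrt(42)/7178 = 0.38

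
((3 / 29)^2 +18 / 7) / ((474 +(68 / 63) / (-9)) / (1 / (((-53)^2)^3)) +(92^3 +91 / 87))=1231281 / 5008443154578134917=0.00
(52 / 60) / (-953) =-13 / 14295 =-0.00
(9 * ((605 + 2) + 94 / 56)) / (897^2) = 57 / 8372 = 0.01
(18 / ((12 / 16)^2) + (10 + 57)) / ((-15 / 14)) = -462 / 5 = -92.40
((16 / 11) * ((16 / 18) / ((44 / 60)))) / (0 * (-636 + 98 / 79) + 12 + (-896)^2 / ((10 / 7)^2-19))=-44320 / 1189672363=-0.00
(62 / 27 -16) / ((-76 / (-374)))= -34595 / 513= -67.44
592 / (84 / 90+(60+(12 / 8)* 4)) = 2220 / 251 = 8.84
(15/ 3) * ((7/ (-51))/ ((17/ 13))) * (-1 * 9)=1365/ 289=4.72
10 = 10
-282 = -282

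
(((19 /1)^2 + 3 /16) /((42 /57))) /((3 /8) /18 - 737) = -329403 /495250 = -0.67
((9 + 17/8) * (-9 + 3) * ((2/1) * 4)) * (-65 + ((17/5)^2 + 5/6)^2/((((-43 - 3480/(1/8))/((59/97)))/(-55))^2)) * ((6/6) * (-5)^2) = 38086131405844462291/43890822190806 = 867747.05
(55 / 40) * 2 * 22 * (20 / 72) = 605 / 36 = 16.81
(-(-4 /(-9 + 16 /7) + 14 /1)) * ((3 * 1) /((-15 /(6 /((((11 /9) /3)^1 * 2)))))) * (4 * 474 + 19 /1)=21281778 /517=41163.98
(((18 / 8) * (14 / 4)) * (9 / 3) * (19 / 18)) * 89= 35511 / 16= 2219.44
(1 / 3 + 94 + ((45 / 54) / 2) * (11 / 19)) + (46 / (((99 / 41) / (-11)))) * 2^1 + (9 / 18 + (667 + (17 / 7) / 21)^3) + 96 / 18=71675133404338325 / 241415748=296895020.30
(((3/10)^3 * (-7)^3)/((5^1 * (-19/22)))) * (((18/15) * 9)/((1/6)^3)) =297055836/59375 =5003.05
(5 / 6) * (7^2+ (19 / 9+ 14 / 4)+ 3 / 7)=34675 / 756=45.87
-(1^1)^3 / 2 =-1 / 2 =-0.50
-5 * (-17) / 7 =85 / 7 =12.14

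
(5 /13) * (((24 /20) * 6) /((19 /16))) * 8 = 4608 /247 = 18.66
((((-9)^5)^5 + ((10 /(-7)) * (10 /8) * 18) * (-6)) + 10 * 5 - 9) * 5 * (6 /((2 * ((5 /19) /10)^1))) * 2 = -5728825941780983658384720840 /7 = -818403705968711951197817300.00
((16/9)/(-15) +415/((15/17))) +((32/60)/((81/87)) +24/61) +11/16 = 186520219/395280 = 471.87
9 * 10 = 90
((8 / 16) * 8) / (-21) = -4 / 21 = -0.19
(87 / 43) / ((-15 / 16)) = -464 / 215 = -2.16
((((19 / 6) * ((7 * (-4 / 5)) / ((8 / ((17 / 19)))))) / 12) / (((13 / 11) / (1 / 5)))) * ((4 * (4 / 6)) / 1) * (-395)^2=-8169469 / 702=-11637.42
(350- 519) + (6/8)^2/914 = -2471447/14624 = -169.00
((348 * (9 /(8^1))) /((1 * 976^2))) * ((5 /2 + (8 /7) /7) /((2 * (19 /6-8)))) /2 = -21141 /373409792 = -0.00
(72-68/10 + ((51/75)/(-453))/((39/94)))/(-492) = -175583/1325025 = -0.13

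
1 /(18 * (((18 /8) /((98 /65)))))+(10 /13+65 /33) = 160781 /57915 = 2.78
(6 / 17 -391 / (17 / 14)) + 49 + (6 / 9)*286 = -4181 / 51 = -81.98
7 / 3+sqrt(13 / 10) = sqrt(130) / 10+7 / 3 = 3.47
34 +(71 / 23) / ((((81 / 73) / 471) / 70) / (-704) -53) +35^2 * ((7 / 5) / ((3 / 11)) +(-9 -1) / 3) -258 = 1363856331275641 / 688488860141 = 1980.94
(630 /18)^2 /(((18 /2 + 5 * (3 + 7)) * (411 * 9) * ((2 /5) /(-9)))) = -6125 /48498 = -0.13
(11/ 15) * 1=11/ 15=0.73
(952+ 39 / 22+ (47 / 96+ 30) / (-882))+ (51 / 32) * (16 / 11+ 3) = 894916445 / 931392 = 960.84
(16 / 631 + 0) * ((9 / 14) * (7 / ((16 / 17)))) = 153 / 1262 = 0.12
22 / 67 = 0.33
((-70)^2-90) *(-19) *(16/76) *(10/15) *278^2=-991296106.67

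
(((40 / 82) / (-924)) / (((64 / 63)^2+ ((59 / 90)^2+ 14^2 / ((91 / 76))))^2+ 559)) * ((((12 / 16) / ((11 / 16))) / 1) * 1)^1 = -0.00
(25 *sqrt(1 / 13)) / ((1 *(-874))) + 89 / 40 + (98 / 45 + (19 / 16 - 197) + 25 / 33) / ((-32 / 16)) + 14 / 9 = 529157 / 5280 - 25 *sqrt(13) / 11362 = 100.21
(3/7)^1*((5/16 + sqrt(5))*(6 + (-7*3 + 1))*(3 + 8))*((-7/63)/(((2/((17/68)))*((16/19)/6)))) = 1045/512 + 209*sqrt(5)/32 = 16.65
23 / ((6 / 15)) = 115 / 2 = 57.50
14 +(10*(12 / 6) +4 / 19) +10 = 840 / 19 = 44.21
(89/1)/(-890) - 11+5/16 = -863/80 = -10.79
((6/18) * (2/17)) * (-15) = -10/17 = -0.59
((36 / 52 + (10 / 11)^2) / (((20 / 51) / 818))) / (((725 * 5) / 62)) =1544796681 / 28510625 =54.18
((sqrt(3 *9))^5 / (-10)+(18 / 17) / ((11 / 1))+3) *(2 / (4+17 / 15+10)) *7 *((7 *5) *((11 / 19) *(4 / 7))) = 2431800 / 73321 - 10103940 *sqrt(3) / 4313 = -4024.46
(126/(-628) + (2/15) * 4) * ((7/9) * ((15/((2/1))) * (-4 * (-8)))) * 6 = 175504/471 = 372.62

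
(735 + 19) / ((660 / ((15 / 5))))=377 / 110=3.43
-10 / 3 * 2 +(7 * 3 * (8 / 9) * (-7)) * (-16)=2084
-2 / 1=-2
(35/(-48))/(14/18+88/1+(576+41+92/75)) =-2625/2545216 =-0.00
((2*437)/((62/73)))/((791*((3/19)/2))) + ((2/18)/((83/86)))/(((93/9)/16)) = 33901390/2035243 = 16.66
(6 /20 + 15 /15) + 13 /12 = 143 /60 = 2.38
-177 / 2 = -88.50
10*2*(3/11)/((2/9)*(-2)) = -135/11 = -12.27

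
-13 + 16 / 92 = -295 / 23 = -12.83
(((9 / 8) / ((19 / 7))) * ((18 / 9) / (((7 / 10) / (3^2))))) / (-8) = -405 / 304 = -1.33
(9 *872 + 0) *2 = 15696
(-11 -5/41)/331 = -456/13571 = -0.03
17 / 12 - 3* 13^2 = -6067 / 12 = -505.58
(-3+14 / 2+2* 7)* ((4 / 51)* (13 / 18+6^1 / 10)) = 28 / 15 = 1.87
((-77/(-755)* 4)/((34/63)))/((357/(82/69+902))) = 1919456/1003697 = 1.91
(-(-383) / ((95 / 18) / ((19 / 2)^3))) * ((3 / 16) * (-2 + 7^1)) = 3733101 / 64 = 58329.70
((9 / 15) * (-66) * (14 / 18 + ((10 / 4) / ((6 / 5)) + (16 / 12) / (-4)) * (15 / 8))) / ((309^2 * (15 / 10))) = -12859 / 11457720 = -0.00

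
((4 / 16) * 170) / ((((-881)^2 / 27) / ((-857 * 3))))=-5900445 / 1552322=-3.80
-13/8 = -1.62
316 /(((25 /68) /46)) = 988448 /25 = 39537.92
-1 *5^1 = -5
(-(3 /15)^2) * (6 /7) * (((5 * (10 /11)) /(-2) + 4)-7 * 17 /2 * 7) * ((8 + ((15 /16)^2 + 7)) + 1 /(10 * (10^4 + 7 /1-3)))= 225.81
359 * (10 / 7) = 3590 / 7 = 512.86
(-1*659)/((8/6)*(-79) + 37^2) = -1977/3791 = -0.52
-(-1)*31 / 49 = 31 / 49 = 0.63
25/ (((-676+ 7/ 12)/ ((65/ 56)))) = -975/ 22694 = -0.04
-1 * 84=-84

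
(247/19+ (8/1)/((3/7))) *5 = 475/3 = 158.33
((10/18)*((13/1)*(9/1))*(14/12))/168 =65/144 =0.45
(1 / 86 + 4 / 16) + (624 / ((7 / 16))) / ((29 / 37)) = 63547311 / 34916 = 1820.01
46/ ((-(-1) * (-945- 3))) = -23/ 474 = -0.05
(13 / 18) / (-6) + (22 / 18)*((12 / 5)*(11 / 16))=256 / 135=1.90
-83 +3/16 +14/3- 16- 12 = -5095/48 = -106.15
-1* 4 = -4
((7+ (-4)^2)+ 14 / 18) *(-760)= -162640 / 9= -18071.11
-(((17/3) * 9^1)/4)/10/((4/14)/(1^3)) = -357/80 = -4.46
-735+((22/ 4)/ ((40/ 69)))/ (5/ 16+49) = -966272/ 1315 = -734.81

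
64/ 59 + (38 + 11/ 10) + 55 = 56159/ 590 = 95.18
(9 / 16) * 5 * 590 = 13275 / 8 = 1659.38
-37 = -37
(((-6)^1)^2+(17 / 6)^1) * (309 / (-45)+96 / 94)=-227.00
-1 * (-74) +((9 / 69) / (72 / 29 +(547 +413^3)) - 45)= 454209401901 / 15662393168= 29.00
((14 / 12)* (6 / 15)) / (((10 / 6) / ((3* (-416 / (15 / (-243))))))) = 707616 / 125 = 5660.93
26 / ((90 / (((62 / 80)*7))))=2821 / 1800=1.57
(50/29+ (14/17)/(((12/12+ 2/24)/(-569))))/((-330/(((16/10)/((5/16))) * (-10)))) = -353423104/5287425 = -66.84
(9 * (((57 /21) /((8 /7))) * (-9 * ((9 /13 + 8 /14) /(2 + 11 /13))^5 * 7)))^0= 1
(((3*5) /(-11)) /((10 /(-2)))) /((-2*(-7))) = 3 /154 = 0.02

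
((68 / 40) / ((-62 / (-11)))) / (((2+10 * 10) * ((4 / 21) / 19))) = 1463 / 4960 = 0.29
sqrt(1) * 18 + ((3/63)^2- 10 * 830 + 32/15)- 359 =-19048696/2205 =-8638.86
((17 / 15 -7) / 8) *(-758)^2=-421346.93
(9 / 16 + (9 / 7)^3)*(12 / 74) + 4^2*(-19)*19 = -586381475 / 101528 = -5775.56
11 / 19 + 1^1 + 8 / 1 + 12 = 21.58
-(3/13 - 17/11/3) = 122/429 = 0.28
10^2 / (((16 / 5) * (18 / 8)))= 125 / 9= 13.89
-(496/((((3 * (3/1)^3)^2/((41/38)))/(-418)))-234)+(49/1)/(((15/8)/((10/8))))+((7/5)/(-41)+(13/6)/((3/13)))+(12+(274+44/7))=11343270437/18830070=602.40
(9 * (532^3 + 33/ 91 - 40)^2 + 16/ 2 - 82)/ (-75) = -337928526678423165971/ 124215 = -2720513035289000.25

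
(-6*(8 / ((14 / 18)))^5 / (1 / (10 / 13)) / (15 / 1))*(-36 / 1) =278628139008 / 218491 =1275238.52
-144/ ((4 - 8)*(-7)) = -36/ 7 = -5.14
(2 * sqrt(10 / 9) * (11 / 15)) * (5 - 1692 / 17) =-35354 * sqrt(10) / 765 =-146.14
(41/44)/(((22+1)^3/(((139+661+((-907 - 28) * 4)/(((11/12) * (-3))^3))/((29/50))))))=60762000/469634033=0.13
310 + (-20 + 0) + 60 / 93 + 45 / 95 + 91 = 225068 / 589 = 382.12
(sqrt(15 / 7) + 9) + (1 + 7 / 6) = sqrt(105) / 7 + 67 / 6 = 12.63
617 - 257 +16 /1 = 376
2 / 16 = 1 / 8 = 0.12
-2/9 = -0.22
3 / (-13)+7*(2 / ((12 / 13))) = 1165 / 78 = 14.94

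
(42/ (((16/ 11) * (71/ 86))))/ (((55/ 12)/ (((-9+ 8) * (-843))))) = 2283687/ 355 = 6432.92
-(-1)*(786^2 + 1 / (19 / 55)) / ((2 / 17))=199549043 / 38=5251290.61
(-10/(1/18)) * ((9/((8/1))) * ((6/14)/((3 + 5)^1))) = -1215/112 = -10.85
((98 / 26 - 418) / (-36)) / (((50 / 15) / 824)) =36977 / 13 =2844.38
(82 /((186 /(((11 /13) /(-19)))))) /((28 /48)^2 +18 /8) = -21648 /2856061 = -0.01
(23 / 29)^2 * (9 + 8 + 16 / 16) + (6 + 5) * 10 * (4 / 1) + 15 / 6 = 763329 / 1682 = 453.82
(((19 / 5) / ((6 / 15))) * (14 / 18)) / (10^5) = 133 / 1800000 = 0.00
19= 19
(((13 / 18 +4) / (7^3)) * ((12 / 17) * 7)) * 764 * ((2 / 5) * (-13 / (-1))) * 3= 39728 / 49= 810.78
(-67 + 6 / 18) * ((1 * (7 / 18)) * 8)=-5600 / 27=-207.41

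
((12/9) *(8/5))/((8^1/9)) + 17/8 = 181/40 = 4.52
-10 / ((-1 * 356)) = 5 / 178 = 0.03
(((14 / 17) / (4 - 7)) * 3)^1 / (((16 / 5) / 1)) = -0.26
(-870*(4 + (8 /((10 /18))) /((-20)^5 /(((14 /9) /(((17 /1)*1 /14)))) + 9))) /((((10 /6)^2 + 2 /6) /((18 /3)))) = -212974925724 /31733219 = -6711.42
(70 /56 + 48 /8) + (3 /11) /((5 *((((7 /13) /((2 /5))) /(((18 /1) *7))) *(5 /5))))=13591 /1100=12.36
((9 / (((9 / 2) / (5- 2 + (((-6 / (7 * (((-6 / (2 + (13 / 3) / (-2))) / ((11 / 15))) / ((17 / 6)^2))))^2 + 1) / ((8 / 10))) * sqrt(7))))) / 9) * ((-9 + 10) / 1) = 2 / 3 + 524488441 * sqrt(7) / 1851776640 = 1.42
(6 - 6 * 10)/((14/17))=-459/7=-65.57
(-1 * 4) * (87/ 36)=-29/ 3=-9.67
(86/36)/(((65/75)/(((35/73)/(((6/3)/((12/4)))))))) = 7525/3796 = 1.98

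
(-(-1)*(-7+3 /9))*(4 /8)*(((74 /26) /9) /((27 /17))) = -6290 /9477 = -0.66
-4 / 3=-1.33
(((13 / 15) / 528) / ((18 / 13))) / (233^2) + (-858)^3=-4888452417740685911 / 7739439840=-631628712.00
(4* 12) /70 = 24 /35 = 0.69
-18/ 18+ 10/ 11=-1/ 11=-0.09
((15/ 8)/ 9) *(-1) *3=-5/ 8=-0.62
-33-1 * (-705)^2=-497058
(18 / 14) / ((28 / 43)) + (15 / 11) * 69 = 207117 / 2156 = 96.07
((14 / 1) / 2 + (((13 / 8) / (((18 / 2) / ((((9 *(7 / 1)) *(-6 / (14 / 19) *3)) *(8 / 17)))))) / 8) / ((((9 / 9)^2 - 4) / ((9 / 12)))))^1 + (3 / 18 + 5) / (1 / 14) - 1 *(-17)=163885 / 1632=100.42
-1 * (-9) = 9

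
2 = 2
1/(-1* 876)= -1/876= -0.00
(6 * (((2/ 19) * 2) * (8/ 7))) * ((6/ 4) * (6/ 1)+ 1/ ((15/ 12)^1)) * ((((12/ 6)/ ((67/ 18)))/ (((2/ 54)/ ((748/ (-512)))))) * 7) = -13359654/ 6365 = -2098.92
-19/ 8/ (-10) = 19/ 80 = 0.24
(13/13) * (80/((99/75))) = 60.61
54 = 54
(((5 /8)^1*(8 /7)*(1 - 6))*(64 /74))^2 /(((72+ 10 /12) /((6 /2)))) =11520000 /29314397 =0.39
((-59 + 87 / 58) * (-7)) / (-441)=-115 / 126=-0.91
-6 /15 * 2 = -4 /5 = -0.80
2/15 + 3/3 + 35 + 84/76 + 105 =40538/285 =142.24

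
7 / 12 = 0.58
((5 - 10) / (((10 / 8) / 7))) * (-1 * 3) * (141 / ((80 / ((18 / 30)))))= 8883 / 100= 88.83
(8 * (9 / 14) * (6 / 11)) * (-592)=-127872 / 77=-1660.68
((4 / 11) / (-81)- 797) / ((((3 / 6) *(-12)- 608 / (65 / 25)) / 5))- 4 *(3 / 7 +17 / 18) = 216305633 / 19446966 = 11.12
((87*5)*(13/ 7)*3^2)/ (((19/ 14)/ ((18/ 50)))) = 183222/ 95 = 1928.65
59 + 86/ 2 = 102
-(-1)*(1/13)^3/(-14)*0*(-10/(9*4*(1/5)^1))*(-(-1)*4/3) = 0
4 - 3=1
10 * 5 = 50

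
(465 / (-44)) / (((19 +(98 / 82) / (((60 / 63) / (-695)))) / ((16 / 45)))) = 20336 / 4617195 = 0.00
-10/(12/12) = -10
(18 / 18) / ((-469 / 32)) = -32 / 469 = -0.07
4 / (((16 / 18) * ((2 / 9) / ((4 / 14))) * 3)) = 27 / 14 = 1.93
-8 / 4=-2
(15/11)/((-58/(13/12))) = -65/2552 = -0.03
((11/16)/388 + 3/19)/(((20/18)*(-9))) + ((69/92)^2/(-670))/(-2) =-1228637/79027840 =-0.02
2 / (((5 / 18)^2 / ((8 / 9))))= 576 / 25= 23.04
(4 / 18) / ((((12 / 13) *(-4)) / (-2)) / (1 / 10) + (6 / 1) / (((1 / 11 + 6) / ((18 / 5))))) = 4355 / 431298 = 0.01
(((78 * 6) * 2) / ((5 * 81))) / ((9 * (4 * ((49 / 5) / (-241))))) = -6266 / 3969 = -1.58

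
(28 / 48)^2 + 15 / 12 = 229 / 144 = 1.59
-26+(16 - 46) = -56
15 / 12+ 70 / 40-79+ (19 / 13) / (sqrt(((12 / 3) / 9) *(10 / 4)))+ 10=-66+ 57 *sqrt(10) / 130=-64.61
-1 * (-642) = 642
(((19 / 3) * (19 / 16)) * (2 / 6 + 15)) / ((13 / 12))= 8303 / 78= 106.45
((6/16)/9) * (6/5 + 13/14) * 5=149/336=0.44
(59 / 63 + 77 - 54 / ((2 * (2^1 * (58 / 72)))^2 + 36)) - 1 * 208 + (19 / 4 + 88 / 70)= -592771667 / 4733820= -125.22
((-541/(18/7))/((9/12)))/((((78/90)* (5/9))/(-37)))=280238/13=21556.77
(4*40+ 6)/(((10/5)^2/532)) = 22078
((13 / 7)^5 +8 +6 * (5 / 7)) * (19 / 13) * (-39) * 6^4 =-42681690288 / 16807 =-2539518.67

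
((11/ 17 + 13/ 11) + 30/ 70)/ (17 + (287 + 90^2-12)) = 2955/ 10985128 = 0.00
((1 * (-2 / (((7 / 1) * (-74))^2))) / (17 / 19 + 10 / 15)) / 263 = -57 / 3140329934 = -0.00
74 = 74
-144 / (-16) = 9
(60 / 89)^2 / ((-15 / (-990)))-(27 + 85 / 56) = 655763 / 443576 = 1.48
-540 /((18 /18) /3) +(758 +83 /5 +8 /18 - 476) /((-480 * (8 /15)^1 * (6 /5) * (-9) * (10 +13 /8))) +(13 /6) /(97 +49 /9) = -1080132346067 /666760896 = -1619.97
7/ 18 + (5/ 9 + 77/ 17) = 1675/ 306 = 5.47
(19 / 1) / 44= 19 / 44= 0.43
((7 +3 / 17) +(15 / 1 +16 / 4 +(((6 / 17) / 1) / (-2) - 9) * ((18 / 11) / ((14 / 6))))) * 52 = 1026.53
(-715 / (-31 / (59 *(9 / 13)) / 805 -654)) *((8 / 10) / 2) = 122252130 / 279555973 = 0.44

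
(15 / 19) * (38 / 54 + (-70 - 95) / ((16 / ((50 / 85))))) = -4.23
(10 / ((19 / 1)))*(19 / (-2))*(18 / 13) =-90 / 13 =-6.92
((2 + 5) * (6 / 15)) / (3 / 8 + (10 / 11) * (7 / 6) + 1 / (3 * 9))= 33264 / 17495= 1.90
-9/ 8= -1.12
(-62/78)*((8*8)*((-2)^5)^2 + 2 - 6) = -677164/13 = -52089.54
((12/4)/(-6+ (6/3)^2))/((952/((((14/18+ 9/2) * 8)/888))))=-95/1268064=-0.00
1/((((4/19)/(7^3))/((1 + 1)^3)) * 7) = 1862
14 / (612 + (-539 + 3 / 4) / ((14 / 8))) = 98 / 2131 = 0.05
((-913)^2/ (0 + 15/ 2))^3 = 4633558518287672072/ 3375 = 1372906227640791.73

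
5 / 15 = 1 / 3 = 0.33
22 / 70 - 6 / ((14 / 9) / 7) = -934 / 35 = -26.69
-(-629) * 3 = 1887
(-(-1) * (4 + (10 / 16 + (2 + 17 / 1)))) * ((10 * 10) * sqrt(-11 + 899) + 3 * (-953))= -540351 / 8 + 4725 * sqrt(222)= 2857.04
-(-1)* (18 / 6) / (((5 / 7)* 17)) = 21 / 85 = 0.25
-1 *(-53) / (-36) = -1.47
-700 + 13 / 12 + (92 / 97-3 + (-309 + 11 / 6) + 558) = -523957 / 1164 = -450.13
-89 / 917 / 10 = -89 / 9170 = -0.01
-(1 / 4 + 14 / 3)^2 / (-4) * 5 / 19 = 1.59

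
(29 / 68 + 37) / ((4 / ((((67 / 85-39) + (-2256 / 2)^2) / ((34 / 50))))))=86012563325 / 4913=17507136.85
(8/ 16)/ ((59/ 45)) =45/ 118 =0.38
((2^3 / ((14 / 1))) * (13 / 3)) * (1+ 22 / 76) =182 / 57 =3.19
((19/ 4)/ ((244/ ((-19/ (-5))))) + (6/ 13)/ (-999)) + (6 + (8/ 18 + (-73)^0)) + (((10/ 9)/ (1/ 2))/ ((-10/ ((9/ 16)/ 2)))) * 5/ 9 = 13173937/ 1760460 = 7.48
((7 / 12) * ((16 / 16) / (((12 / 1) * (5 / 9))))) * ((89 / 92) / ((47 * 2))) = 623 / 691840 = 0.00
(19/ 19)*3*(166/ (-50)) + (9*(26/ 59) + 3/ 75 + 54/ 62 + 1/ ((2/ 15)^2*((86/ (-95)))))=-1057323323/ 15729400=-67.22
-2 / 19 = -0.11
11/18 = 0.61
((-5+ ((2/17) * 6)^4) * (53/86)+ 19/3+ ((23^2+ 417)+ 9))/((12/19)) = 392390096327/258581016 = 1517.47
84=84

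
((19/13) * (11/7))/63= 209/5733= 0.04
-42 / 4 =-21 / 2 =-10.50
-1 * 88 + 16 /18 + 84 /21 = -748 /9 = -83.11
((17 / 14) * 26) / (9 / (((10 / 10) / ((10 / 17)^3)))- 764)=-1085773 / 26211724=-0.04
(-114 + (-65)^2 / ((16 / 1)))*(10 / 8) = 12005 / 64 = 187.58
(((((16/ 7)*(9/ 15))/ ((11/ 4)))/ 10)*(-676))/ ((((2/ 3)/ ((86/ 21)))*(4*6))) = -116272/ 13475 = -8.63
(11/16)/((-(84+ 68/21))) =-231/29312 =-0.01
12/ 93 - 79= -2445/ 31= -78.87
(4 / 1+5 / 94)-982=-977.95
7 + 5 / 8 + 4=93 / 8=11.62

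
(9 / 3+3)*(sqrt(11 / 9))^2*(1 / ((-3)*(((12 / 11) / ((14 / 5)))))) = -6.27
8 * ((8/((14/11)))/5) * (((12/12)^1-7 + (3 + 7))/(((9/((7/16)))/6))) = 11.73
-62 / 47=-1.32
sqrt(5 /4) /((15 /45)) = 3 * sqrt(5) /2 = 3.35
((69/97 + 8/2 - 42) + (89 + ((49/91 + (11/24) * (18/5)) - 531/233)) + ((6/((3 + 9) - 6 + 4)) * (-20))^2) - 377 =-1065831151/5876260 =-181.38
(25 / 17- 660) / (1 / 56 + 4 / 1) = -125384 / 765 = -163.90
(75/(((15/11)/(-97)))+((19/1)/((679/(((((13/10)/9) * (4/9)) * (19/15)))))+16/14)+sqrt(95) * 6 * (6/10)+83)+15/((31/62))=-3076519252/589275+18 * sqrt(95)/5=-5185.77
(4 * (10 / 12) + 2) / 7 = 16 / 21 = 0.76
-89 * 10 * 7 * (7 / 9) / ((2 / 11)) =-239855 / 9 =-26650.56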